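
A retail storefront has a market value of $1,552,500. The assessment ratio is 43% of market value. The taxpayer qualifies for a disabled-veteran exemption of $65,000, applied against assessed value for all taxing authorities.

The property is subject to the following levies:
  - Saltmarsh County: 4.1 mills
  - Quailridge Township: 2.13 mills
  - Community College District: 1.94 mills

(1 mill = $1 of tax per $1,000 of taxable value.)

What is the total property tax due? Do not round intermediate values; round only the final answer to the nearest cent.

Assessed value = $1,552,500 × 0.43 = $667,575
Taxable value = $667,575 − $65,000 = $602,575
Saltmarsh County: $602,575 × 0.0041 = $2,470.5575
Quailridge Township: $602,575 × 0.00213 = $1,283.48475
Community College District: $602,575 × 0.00194 = $1,168.9955
Total = $2,470.5575 + $1,283.48475 + $1,168.9955 = $4,923.03775

$4,923.04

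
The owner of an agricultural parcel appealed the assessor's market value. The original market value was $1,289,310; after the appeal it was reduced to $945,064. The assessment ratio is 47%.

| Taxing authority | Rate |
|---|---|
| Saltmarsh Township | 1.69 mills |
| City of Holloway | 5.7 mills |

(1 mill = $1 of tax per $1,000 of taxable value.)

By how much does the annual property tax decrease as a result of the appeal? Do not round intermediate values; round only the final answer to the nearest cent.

Old assessed value = $1,289,310 × 0.47 = $605,975.7
New assessed value = $945,064 × 0.47 = $444,180.08
Combined rate = 0.00169 + 0.0057 = 0.00739
Old tax = $605,975.7 × 0.00739 = $4,478.160423
New tax = $444,180.08 × 0.00739 = $3,282.4907912
Reduction = $4,478.160423 − $3,282.4907912 = $1,195.6696318

$1,195.67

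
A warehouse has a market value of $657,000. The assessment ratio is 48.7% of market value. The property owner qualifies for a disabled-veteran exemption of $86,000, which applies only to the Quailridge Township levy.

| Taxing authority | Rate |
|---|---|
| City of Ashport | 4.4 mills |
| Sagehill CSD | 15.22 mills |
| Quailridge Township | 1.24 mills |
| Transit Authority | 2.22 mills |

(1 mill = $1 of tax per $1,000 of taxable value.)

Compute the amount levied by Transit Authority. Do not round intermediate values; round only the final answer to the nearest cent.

Assessed value = $657,000 × 0.487 = $319,959
Transit Authority taxable value = $319,959 (exemption does not apply)
Transit Authority levy = $319,959 × 0.00222 = $710.30898

$710.31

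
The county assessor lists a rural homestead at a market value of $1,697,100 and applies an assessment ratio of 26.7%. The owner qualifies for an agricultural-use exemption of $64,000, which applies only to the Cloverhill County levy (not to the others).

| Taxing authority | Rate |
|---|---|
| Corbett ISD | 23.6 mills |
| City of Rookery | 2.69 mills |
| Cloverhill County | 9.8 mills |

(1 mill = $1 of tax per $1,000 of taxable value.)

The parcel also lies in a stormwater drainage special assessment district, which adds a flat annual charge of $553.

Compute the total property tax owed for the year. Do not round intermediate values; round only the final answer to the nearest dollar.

Assessed value = $1,697,100 × 0.267 = $453,125.7
Corbett ISD: $453,125.7 × 0.0236 = $10,693.76652
City of Rookery: $453,125.7 × 0.00269 = $1,218.908133
Cloverhill County: ($453,125.7 − $64,000) × 0.0098 = $389,125.7 × 0.0098 = $3,813.43186
Levies subtotal = $15,726.106513
Total = $15,726.106513 + $553 = $16,279.106513

$16,279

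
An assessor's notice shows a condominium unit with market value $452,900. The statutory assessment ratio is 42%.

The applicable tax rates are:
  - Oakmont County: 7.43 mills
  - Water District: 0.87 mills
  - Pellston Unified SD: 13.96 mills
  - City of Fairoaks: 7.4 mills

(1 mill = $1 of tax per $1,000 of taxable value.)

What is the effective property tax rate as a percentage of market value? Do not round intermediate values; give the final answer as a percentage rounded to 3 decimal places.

Assessed value = $452,900 × 0.42 = $190,218
Oakmont County: $190,218 × 0.00743 = $1,413.31974
Water District: $190,218 × 0.00087 = $165.48966
Pellston Unified SD: $190,218 × 0.01396 = $2,655.44328
City of Fairoaks: $190,218 × 0.0074 = $1,407.6132
Total tax = $5,641.86588
Effective rate = $5,641.86588 ÷ $452,900 = 1.246% of market value

1.246%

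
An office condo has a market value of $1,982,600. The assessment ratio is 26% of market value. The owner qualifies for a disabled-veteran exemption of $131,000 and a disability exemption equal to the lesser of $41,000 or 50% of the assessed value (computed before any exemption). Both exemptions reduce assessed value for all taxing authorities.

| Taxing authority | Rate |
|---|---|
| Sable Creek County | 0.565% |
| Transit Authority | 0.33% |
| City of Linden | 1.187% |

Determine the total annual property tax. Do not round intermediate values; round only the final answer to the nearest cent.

Assessed value = $1,982,600 × 0.26 = $515,476
Disability exemption = min($41,000, 50% × $515,476) = min($41,000, $257,738) = $41,000 (dollar cap binds)
Taxable value = $515,476 − $131,000 − $41,000 = $343,476
Sable Creek County: $343,476 × 0.00565 = $1,940.6394
Transit Authority: $343,476 × 0.0033 = $1,133.4708
City of Linden: $343,476 × 0.01187 = $4,077.06012
Total = $7,151.17032

$7,151.17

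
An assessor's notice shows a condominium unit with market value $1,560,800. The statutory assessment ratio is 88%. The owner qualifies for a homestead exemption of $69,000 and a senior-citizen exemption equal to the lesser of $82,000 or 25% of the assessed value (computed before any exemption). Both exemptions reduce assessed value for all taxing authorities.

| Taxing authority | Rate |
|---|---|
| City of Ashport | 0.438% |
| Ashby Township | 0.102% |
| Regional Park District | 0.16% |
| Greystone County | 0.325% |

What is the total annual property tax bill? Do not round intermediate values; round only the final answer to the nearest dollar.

$12,531

Assessed value = $1,560,800 × 0.88 = $1,373,504
Senior-citizen exemption = min($82,000, 25% × $1,373,504) = min($82,000, $343,376) = $82,000 (dollar cap binds)
Taxable value = $1,373,504 − $69,000 − $82,000 = $1,222,504
City of Ashport: $1,222,504 × 0.00438 = $5,354.56752
Ashby Township: $1,222,504 × 0.00102 = $1,246.95408
Regional Park District: $1,222,504 × 0.0016 = $1,956.0064
Greystone County: $1,222,504 × 0.00325 = $3,973.138
Total = $12,530.666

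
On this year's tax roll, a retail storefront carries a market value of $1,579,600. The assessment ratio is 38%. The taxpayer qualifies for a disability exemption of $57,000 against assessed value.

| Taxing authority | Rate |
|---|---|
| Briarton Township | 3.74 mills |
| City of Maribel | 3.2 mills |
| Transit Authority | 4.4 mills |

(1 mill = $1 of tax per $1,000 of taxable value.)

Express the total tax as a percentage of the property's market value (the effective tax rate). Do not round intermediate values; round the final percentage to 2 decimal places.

Assessed value = $1,579,600 × 0.38 = $600,248
Taxable value = $600,248 − $57,000 = $543,248
Briarton Township: $543,248 × 0.00374 = $2,031.74752
City of Maribel: $543,248 × 0.0032 = $1,738.3936
Transit Authority: $543,248 × 0.0044 = $2,390.2912
Total tax = $6,160.43232
Effective rate = $6,160.43232 ÷ $1,579,600 = 0.39% of market value

0.39%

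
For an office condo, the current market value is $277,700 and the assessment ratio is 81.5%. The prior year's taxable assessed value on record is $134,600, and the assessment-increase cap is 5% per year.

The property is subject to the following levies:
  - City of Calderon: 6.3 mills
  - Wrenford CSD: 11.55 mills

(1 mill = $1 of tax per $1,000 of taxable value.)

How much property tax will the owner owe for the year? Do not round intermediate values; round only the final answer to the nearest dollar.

Uncapped assessed value = $277,700 × 0.815 = $226,325.5
Cap limit = $134,600 × 1.05 = $141,330
Taxable assessed value = min($226,325.5, $141,330) = $141,330 (cap binds)
City of Calderon: $141,330 × 0.0063 = $890.379
Wrenford CSD: $141,330 × 0.01155 = $1,632.3615
Total = $2,522.7405

$2,523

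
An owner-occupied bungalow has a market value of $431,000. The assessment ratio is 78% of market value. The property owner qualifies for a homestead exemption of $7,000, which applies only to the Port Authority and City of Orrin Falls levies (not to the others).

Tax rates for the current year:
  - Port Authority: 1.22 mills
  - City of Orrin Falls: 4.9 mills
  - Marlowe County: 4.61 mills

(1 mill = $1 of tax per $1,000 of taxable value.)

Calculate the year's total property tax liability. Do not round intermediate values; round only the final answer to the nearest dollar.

Assessed value = $431,000 × 0.78 = $336,180
Port Authority: ($336,180 − $7,000) × 0.00122 = $329,180 × 0.00122 = $401.5996
City of Orrin Falls: ($336,180 − $7,000) × 0.0049 = $329,180 × 0.0049 = $1,612.982
Marlowe County: $336,180 × 0.00461 = $1,549.7898
Total = $3,564.3714

$3,564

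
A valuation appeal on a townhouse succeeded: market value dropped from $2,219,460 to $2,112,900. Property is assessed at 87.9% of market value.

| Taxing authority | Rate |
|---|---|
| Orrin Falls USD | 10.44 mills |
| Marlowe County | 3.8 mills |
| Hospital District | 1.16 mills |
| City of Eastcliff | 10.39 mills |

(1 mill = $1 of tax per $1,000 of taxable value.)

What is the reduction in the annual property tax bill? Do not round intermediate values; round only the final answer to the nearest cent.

Old assessed value = $2,219,460 × 0.879 = $1,950,905.34
New assessed value = $2,112,900 × 0.879 = $1,857,239.1
Combined rate = 0.01044 + 0.0038 + 0.00116 + 0.01039 = 0.02579
Old tax = $1,950,905.34 × 0.02579 = $50,313.8487186
New tax = $1,857,239.1 × 0.02579 = $47,898.196389
Reduction = $50,313.8487186 − $47,898.196389 = $2,415.6523296

$2,415.65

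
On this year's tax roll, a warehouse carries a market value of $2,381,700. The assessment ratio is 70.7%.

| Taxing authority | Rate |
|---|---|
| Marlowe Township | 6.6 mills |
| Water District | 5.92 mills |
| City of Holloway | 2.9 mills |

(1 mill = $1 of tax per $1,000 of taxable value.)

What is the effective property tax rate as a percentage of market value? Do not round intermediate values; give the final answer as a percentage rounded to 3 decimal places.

1.090%

Assessed value = $2,381,700 × 0.707 = $1,683,861.9
Marlowe Township: $1,683,861.9 × 0.0066 = $11,113.48854
Water District: $1,683,861.9 × 0.00592 = $9,968.462448
City of Holloway: $1,683,861.9 × 0.0029 = $4,883.19951
Total tax = $25,965.150498
Effective rate = $25,965.150498 ÷ $2,381,700 = 1.090% of market value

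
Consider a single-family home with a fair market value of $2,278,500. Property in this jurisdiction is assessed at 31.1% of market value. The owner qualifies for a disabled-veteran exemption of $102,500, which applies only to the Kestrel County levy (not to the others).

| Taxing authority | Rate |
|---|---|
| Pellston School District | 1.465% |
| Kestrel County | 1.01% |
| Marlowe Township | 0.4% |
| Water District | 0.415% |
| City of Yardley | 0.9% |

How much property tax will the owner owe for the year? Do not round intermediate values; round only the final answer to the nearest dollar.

$28,656

Assessed value = $2,278,500 × 0.311 = $708,613.5
Pellston School District: $708,613.5 × 0.01465 = $10,381.187775
Kestrel County: ($708,613.5 − $102,500) × 0.0101 = $606,113.5 × 0.0101 = $6,121.74635
Marlowe Township: $708,613.5 × 0.004 = $2,834.454
Water District: $708,613.5 × 0.00415 = $2,940.746025
City of Yardley: $708,613.5 × 0.009 = $6,377.5215
Total = $28,655.65565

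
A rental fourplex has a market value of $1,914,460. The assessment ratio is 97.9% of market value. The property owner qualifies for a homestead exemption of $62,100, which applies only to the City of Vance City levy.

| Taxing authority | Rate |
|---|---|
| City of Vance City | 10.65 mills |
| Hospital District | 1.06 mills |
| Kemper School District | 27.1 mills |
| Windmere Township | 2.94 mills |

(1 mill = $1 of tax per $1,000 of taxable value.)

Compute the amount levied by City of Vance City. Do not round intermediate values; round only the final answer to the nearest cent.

$19,299.47

Assessed value = $1,914,460 × 0.979 = $1,874,256.34
City of Vance City taxable value = $1,874,256.34 − $62,100 = $1,812,156.34
City of Vance City levy = $1,812,156.34 × 0.01065 = $19,299.465021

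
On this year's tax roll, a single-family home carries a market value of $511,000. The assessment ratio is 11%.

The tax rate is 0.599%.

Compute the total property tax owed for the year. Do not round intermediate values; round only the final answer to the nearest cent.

$336.70

Assessed value = $511,000 × 0.11 = $56,210
Tax = $56,210 × 0.00599 = $336.6979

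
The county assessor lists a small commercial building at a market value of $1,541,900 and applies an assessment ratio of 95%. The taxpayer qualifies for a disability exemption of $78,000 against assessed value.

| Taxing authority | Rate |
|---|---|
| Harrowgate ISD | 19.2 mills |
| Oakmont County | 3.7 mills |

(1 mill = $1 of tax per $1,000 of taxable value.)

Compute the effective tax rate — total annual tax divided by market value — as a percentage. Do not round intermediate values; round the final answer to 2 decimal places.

2.06%

Assessed value = $1,541,900 × 0.95 = $1,464,805
Taxable value = $1,464,805 − $78,000 = $1,386,805
Harrowgate ISD: $1,386,805 × 0.0192 = $26,626.656
Oakmont County: $1,386,805 × 0.0037 = $5,131.1785
Total tax = $31,757.8345
Effective rate = $31,757.8345 ÷ $1,541,900 = 2.06% of market value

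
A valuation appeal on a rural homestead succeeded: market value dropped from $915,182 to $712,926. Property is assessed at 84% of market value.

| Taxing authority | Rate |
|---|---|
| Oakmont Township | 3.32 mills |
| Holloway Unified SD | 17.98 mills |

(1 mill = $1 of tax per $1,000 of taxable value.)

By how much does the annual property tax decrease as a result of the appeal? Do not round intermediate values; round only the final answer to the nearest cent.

$3,618.76

Old assessed value = $915,182 × 0.84 = $768,752.88
New assessed value = $712,926 × 0.84 = $598,857.84
Combined rate = 0.00332 + 0.01798 = 0.0213
Old tax = $768,752.88 × 0.0213 = $16,374.436344
New tax = $598,857.84 × 0.0213 = $12,755.671992
Reduction = $16,374.436344 − $12,755.671992 = $3,618.764352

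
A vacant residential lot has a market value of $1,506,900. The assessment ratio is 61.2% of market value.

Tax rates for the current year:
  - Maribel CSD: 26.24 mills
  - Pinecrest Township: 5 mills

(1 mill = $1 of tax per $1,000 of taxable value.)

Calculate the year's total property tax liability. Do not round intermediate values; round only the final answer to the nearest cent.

Assessed value = $1,506,900 × 0.612 = $922,222.8
Maribel CSD: $922,222.8 × 0.02624 = $24,199.126272
Pinecrest Township: $922,222.8 × 0.005 = $4,611.114
Total = $24,199.126272 + $4,611.114 = $28,810.240272

$28,810.24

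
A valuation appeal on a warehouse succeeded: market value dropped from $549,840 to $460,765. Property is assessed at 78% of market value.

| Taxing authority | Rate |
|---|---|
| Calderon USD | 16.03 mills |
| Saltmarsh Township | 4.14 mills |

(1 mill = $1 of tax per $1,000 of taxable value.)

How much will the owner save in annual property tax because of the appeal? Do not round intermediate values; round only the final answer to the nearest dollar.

$1,401

Old assessed value = $549,840 × 0.78 = $428,875.2
New assessed value = $460,765 × 0.78 = $359,396.7
Combined rate = 0.01603 + 0.00414 = 0.02017
Old tax = $428,875.2 × 0.02017 = $8,650.412784
New tax = $359,396.7 × 0.02017 = $7,249.031439
Reduction = $8,650.412784 − $7,249.031439 = $1,401.381345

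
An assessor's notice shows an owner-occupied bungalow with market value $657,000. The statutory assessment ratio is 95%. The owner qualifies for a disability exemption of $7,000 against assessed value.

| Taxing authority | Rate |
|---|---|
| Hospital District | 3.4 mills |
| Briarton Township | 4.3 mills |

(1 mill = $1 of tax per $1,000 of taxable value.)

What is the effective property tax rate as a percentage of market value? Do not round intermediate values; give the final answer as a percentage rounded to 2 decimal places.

Assessed value = $657,000 × 0.95 = $624,150
Taxable value = $624,150 − $7,000 = $617,150
Hospital District: $617,150 × 0.0034 = $2,098.31
Briarton Township: $617,150 × 0.0043 = $2,653.745
Total tax = $4,752.055
Effective rate = $4,752.055 ÷ $657,000 = 0.72% of market value

0.72%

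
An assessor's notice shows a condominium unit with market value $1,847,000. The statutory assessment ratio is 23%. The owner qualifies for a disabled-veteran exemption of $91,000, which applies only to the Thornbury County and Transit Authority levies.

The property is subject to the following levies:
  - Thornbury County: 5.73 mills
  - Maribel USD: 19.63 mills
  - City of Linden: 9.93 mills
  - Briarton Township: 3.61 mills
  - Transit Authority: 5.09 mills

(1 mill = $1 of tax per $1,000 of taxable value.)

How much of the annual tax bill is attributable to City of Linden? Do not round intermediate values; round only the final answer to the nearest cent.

$4,218.36

Assessed value = $1,847,000 × 0.23 = $424,810
City of Linden taxable value = $424,810 (exemption does not apply)
City of Linden levy = $424,810 × 0.00993 = $4,218.3633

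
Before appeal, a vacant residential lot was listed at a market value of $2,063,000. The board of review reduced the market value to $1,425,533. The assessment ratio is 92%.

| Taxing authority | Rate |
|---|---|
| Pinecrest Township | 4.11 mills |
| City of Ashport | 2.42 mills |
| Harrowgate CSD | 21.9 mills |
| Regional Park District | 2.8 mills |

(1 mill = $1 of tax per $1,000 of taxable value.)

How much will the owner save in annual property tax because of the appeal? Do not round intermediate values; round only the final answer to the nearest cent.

Old assessed value = $2,063,000 × 0.92 = $1,897,960
New assessed value = $1,425,533 × 0.92 = $1,311,490.36
Combined rate = 0.00411 + 0.00242 + 0.0219 + 0.0028 = 0.03123
Old tax = $1,897,960 × 0.03123 = $59,273.2908
New tax = $1,311,490.36 × 0.03123 = $40,957.8439428
Reduction = $59,273.2908 − $40,957.8439428 = $18,315.4468572

$18,315.45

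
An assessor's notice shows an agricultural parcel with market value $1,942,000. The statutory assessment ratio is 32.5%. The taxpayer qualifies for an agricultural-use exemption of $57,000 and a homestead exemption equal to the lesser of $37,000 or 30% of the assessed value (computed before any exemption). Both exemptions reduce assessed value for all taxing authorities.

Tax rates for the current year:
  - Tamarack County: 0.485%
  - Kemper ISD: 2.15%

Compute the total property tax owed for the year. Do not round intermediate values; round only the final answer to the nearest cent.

$14,153.90

Assessed value = $1,942,000 × 0.325 = $631,150
Homestead exemption = min($37,000, 30% × $631,150) = min($37,000, $189,345) = $37,000 (dollar cap binds)
Taxable value = $631,150 − $57,000 − $37,000 = $537,150
Tamarack County: $537,150 × 0.00485 = $2,605.1775
Kemper ISD: $537,150 × 0.0215 = $11,548.725
Total = $14,153.9025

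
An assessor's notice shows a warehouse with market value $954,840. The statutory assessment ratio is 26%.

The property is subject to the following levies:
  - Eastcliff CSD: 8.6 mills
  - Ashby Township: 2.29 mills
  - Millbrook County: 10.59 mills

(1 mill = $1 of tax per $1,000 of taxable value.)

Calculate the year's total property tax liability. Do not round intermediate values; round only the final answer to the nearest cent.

$5,332.59

Assessed value = $954,840 × 0.26 = $248,258.4
Eastcliff CSD: $248,258.4 × 0.0086 = $2,135.02224
Ashby Township: $248,258.4 × 0.00229 = $568.511736
Millbrook County: $248,258.4 × 0.01059 = $2,629.056456
Total = $2,135.02224 + $568.511736 + $2,629.056456 = $5,332.590432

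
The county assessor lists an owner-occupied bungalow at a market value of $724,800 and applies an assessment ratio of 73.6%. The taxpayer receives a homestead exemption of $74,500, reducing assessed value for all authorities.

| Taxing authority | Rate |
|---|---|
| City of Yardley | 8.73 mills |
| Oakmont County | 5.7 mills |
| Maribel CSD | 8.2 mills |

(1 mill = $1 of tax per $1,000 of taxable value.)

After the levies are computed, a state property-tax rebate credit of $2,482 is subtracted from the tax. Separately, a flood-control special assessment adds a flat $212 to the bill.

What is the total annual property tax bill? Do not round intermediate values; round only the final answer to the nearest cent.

Assessed value = $724,800 × 0.736 = $533,452.8
Taxable value = $533,452.8 − $74,500 = $458,952.8
City of Yardley: $458,952.8 × 0.00873 = $4,006.657944
Oakmont County: $458,952.8 × 0.0057 = $2,616.03096
Maribel CSD: $458,952.8 × 0.0082 = $3,763.41296
Levies subtotal = $10,386.101864
After credit = $10,386.101864 − $2,482 = $7,904.101864
Total = $7,904.101864 + $212 = $8,116.101864

$8,116.10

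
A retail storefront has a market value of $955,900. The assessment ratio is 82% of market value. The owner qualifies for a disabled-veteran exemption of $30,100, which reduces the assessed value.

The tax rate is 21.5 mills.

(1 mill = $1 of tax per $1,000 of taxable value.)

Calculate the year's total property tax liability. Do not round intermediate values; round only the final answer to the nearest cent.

Assessed value = $955,900 × 0.82 = $783,838
Taxable value = $783,838 − $30,100 = $753,738
Tax = $753,738 × 0.0215 = $16,205.367

$16,205.37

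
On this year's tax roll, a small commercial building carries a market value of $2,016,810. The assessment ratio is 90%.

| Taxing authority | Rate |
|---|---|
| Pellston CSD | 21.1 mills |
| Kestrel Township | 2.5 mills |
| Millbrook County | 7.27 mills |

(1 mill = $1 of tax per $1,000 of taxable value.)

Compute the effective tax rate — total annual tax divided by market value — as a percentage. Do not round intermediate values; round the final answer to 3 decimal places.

2.778%

Assessed value = $2,016,810 × 0.9 = $1,815,129
Pellston CSD: $1,815,129 × 0.0211 = $38,299.2219
Kestrel Township: $1,815,129 × 0.0025 = $4,537.8225
Millbrook County: $1,815,129 × 0.00727 = $13,195.98783
Total tax = $56,033.03223
Effective rate = $56,033.03223 ÷ $2,016,810 = 2.778% of market value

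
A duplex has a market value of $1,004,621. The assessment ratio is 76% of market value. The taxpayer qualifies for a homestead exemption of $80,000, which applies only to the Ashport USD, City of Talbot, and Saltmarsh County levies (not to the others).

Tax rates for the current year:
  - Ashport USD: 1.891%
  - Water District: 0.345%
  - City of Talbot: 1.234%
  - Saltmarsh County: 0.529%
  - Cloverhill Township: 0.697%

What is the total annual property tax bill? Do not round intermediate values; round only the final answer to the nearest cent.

$32,931.32

Assessed value = $1,004,621 × 0.76 = $763,511.96
Ashport USD: ($763,511.96 − $80,000) × 0.01891 = $683,511.96 × 0.01891 = $12,925.2111636
Water District: $763,511.96 × 0.00345 = $2,634.116262
City of Talbot: ($763,511.96 − $80,000) × 0.01234 = $683,511.96 × 0.01234 = $8,434.5375864
Saltmarsh County: ($763,511.96 − $80,000) × 0.00529 = $683,511.96 × 0.00529 = $3,615.7782684
Cloverhill Township: $763,511.96 × 0.00697 = $5,321.6783612
Total = $32,931.3216416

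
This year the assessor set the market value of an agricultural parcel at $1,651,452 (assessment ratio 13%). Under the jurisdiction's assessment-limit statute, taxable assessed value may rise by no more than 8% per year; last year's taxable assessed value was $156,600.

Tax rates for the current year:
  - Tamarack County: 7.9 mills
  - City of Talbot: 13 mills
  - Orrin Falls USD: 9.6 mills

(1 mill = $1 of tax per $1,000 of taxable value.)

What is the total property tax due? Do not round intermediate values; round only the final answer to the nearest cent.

Uncapped assessed value = $1,651,452 × 0.13 = $214,688.76
Cap limit = $156,600 × 1.08 = $169,128
Taxable assessed value = min($214,688.76, $169,128) = $169,128 (cap binds)
Tamarack County: $169,128 × 0.0079 = $1,336.1112
City of Talbot: $169,128 × 0.013 = $2,198.664
Orrin Falls USD: $169,128 × 0.0096 = $1,623.6288
Total = $5,158.404

$5,158.40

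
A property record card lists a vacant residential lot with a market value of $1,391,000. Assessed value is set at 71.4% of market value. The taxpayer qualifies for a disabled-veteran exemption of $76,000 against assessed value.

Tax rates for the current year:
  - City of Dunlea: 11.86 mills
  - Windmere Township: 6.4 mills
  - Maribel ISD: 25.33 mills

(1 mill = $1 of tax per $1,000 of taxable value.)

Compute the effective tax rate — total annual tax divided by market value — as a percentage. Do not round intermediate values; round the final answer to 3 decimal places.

Assessed value = $1,391,000 × 0.714 = $993,174
Taxable value = $993,174 − $76,000 = $917,174
City of Dunlea: $917,174 × 0.01186 = $10,877.68364
Windmere Township: $917,174 × 0.0064 = $5,869.9136
Maribel ISD: $917,174 × 0.02533 = $23,232.01742
Total tax = $39,979.61466
Effective rate = $39,979.61466 ÷ $1,391,000 = 2.874% of market value

2.874%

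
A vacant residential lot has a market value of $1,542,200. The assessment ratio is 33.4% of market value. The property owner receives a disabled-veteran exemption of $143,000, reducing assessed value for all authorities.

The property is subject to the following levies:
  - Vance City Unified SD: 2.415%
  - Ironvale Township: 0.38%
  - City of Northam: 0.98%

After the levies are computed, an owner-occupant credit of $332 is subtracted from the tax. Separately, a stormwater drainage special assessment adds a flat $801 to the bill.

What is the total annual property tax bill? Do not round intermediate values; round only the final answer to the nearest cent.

Assessed value = $1,542,200 × 0.334 = $515,094.8
Taxable value = $515,094.8 − $143,000 = $372,094.8
Vance City Unified SD: $372,094.8 × 0.02415 = $8,986.08942
Ironvale Township: $372,094.8 × 0.0038 = $1,413.96024
City of Northam: $372,094.8 × 0.0098 = $3,646.52904
Levies subtotal = $14,046.5787
After credit = $14,046.5787 − $332 = $13,714.5787
Total = $13,714.5787 + $801 = $14,515.5787

$14,515.58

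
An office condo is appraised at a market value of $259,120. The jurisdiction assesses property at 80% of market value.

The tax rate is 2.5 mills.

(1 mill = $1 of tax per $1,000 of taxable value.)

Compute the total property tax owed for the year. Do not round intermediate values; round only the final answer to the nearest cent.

Assessed value = $259,120 × 0.8 = $207,296
Tax = $207,296 × 0.0025 = $518.24

$518.24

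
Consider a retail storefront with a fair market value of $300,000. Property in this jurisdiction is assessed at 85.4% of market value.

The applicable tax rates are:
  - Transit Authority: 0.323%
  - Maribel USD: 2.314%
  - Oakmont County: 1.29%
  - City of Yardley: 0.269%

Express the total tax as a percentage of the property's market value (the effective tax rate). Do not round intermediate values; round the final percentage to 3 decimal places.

3.583%

Assessed value = $300,000 × 0.854 = $256,200
Transit Authority: $256,200 × 0.00323 = $827.526
Maribel USD: $256,200 × 0.02314 = $5,928.468
Oakmont County: $256,200 × 0.0129 = $3,304.98
City of Yardley: $256,200 × 0.00269 = $689.178
Total tax = $10,750.152
Effective rate = $10,750.152 ÷ $300,000 = 3.583% of market value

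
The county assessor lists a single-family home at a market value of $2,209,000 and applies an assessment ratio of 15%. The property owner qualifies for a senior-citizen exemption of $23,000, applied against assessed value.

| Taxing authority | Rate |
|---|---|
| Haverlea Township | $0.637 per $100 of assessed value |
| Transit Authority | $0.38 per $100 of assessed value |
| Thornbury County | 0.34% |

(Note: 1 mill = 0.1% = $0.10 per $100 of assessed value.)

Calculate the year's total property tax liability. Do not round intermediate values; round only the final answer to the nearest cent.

$4,184.31

Assessed value = $2,209,000 × 0.15 = $331,350
Taxable value = $331,350 − $23,000 = $308,350
Haverlea Township: $308,350 × 0.00637 = $1,964.1895
Transit Authority: $308,350 × 0.0038 = $1,171.73
Thornbury County: $308,350 × 0.0034 = $1,048.39
Total = $4,184.3095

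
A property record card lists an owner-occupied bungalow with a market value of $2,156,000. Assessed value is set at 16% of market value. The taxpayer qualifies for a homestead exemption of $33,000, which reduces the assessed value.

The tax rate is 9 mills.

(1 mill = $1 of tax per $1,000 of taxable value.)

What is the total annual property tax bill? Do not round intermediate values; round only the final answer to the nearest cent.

Assessed value = $2,156,000 × 0.16 = $344,960
Taxable value = $344,960 − $33,000 = $311,960
Tax = $311,960 × 0.009 = $2,807.64

$2,807.64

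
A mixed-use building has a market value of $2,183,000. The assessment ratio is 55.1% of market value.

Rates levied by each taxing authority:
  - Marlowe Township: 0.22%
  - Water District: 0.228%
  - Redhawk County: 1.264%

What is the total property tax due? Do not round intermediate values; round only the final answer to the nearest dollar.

$20,593

Assessed value = $2,183,000 × 0.551 = $1,202,833
Marlowe Township: $1,202,833 × 0.0022 = $2,646.2326
Water District: $1,202,833 × 0.00228 = $2,742.45924
Redhawk County: $1,202,833 × 0.01264 = $15,203.80912
Total = $2,646.2326 + $2,742.45924 + $15,203.80912 = $20,592.50096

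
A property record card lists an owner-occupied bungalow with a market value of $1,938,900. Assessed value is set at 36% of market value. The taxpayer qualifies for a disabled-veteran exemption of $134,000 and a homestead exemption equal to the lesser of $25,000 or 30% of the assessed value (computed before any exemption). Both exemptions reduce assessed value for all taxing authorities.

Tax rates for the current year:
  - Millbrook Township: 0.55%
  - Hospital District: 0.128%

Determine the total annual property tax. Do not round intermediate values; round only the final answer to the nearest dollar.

$3,654

Assessed value = $1,938,900 × 0.36 = $698,004
Homestead exemption = min($25,000, 30% × $698,004) = min($25,000, $209,401.2) = $25,000 (dollar cap binds)
Taxable value = $698,004 − $134,000 − $25,000 = $539,004
Millbrook Township: $539,004 × 0.0055 = $2,964.522
Hospital District: $539,004 × 0.00128 = $689.92512
Total = $3,654.44712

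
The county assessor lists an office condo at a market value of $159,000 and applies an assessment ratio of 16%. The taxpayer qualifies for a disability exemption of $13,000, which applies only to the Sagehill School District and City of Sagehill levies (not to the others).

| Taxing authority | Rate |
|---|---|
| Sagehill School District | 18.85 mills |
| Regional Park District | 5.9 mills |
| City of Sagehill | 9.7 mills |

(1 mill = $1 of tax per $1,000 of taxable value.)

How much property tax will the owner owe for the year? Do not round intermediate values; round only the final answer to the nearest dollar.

Assessed value = $159,000 × 0.16 = $25,440
Sagehill School District: ($25,440 − $13,000) × 0.01885 = $12,440 × 0.01885 = $234.494
Regional Park District: $25,440 × 0.0059 = $150.096
City of Sagehill: ($25,440 − $13,000) × 0.0097 = $12,440 × 0.0097 = $120.668
Total = $505.258

$505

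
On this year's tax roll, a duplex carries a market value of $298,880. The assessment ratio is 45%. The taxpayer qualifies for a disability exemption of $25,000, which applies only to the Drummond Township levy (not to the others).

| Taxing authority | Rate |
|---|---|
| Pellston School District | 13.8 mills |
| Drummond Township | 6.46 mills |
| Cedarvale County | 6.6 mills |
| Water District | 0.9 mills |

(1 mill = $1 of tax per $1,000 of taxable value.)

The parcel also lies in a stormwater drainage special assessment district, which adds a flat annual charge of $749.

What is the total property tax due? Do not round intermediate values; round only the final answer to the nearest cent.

$4,321.11

Assessed value = $298,880 × 0.45 = $134,496
Pellston School District: $134,496 × 0.0138 = $1,856.0448
Drummond Township: ($134,496 − $25,000) × 0.00646 = $109,496 × 0.00646 = $707.34416
Cedarvale County: $134,496 × 0.0066 = $887.6736
Water District: $134,496 × 0.0009 = $121.0464
Levies subtotal = $3,572.10896
Total = $3,572.10896 + $749 = $4,321.10896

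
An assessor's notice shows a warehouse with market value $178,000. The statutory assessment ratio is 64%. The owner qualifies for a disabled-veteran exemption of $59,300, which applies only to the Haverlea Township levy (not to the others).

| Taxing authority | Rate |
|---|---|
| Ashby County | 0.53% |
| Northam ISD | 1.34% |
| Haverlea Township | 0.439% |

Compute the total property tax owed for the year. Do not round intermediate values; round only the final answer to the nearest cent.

$2,370.09

Assessed value = $178,000 × 0.64 = $113,920
Ashby County: $113,920 × 0.0053 = $603.776
Northam ISD: $113,920 × 0.0134 = $1,526.528
Haverlea Township: ($113,920 − $59,300) × 0.00439 = $54,620 × 0.00439 = $239.7818
Total = $2,370.0858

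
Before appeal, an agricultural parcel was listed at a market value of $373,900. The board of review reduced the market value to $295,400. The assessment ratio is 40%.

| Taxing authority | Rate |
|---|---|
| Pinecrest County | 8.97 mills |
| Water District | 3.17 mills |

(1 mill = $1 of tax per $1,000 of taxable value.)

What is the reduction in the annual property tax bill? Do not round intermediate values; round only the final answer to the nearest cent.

$381.20

Old assessed value = $373,900 × 0.4 = $149,560
New assessed value = $295,400 × 0.4 = $118,160
Combined rate = 0.00897 + 0.00317 = 0.01214
Old tax = $149,560 × 0.01214 = $1,815.6584
New tax = $118,160 × 0.01214 = $1,434.4624
Reduction = $1,815.6584 − $1,434.4624 = $381.196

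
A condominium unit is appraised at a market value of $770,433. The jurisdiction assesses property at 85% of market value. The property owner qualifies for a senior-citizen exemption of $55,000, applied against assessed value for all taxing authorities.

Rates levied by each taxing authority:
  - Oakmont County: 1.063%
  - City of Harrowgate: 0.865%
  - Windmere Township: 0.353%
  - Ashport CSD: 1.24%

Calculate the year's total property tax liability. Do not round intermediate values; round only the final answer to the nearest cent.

Assessed value = $770,433 × 0.85 = $654,868.05
Taxable value = $654,868.05 − $55,000 = $599,868.05
Oakmont County: $599,868.05 × 0.01063 = $6,376.5973715
City of Harrowgate: $599,868.05 × 0.00865 = $5,188.8586325
Windmere Township: $599,868.05 × 0.00353 = $2,117.5342165
Ashport CSD: $599,868.05 × 0.0124 = $7,438.36382
Total = $6,376.5973715 + $5,188.8586325 + $2,117.5342165 + $7,438.36382 = $21,121.3540405

$21,121.35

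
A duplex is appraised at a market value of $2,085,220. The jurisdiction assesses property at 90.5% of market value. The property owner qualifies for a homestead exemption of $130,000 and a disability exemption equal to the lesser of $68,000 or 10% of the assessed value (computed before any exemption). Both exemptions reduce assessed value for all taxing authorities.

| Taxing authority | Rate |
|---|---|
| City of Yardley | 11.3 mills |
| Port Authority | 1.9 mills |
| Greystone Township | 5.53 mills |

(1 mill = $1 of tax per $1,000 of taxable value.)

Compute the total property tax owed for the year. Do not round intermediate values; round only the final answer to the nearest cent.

$31,637.29

Assessed value = $2,085,220 × 0.905 = $1,887,124.1
Disability exemption = min($68,000, 10% × $1,887,124.1) = min($68,000, $188,712.41) = $68,000 (dollar cap binds)
Taxable value = $1,887,124.1 − $130,000 − $68,000 = $1,689,124.1
City of Yardley: $1,689,124.1 × 0.0113 = $19,087.10233
Port Authority: $1,689,124.1 × 0.0019 = $3,209.33579
Greystone Township: $1,689,124.1 × 0.00553 = $9,340.856273
Total = $31,637.294393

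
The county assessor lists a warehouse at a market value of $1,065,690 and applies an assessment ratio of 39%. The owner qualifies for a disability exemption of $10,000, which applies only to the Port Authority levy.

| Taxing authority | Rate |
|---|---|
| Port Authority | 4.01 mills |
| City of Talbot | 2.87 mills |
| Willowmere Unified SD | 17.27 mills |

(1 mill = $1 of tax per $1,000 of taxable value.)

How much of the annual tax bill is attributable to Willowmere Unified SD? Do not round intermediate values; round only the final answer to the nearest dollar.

Assessed value = $1,065,690 × 0.39 = $415,619.1
Willowmere Unified SD taxable value = $415,619.1 (exemption does not apply)
Willowmere Unified SD levy = $415,619.1 × 0.01727 = $7,177.741857

$7,178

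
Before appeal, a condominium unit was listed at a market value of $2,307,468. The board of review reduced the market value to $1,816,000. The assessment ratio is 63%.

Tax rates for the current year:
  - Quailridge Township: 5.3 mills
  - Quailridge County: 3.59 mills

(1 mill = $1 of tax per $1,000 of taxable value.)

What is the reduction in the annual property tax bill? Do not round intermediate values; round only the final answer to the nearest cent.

$2,752.56

Old assessed value = $2,307,468 × 0.63 = $1,453,704.84
New assessed value = $1,816,000 × 0.63 = $1,144,080
Combined rate = 0.0053 + 0.00359 = 0.00889
Old tax = $1,453,704.84 × 0.00889 = $12,923.4360276
New tax = $1,144,080 × 0.00889 = $10,170.8712
Reduction = $12,923.4360276 − $10,170.8712 = $2,752.5648276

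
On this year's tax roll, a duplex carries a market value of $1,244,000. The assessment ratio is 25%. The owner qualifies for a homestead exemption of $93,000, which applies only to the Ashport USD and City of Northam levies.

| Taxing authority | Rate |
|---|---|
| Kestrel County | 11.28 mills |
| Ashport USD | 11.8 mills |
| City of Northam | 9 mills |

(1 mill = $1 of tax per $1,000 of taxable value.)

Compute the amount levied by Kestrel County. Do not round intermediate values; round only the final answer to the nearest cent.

$3,508.08

Assessed value = $1,244,000 × 0.25 = $311,000
Kestrel County taxable value = $311,000 (exemption does not apply)
Kestrel County levy = $311,000 × 0.01128 = $3,508.08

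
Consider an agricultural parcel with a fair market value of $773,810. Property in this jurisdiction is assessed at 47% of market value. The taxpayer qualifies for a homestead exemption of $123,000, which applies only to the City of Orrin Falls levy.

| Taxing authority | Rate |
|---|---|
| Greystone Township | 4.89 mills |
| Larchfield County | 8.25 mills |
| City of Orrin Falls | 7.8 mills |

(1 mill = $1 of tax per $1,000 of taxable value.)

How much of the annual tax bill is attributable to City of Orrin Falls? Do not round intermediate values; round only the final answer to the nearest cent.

Assessed value = $773,810 × 0.47 = $363,690.7
City of Orrin Falls taxable value = $363,690.7 − $123,000 = $240,690.7
City of Orrin Falls levy = $240,690.7 × 0.0078 = $1,877.38746

$1,877.39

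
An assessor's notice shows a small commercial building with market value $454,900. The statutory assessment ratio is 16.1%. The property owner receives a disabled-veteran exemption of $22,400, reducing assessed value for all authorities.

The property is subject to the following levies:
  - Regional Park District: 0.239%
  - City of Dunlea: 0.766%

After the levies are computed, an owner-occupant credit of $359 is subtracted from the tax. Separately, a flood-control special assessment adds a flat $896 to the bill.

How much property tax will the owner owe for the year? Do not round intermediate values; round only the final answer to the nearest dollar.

$1,048

Assessed value = $454,900 × 0.161 = $73,238.9
Taxable value = $73,238.9 − $22,400 = $50,838.9
Regional Park District: $50,838.9 × 0.00239 = $121.504971
City of Dunlea: $50,838.9 × 0.00766 = $389.425974
Levies subtotal = $510.930945
After credit = $510.930945 − $359 = $151.930945
Total = $151.930945 + $896 = $1,047.930945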